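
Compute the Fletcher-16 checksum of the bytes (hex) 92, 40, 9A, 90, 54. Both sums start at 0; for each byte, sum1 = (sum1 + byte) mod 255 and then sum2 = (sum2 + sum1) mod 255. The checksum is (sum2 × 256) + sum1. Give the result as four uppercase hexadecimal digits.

Running sums (mod 255):
  after byte 0 (92): sum1=146, sum2=146
  after byte 1 (40): sum1=210, sum2=101
  after byte 2 (9A): sum1=109, sum2=210
  after byte 3 (90): sum1=253, sum2=208
  after byte 4 (54): sum1=82, sum2=35
Checksum = sum2·256 + sum1 = 35·256 + 82 = 9042 = 0x2352.

2352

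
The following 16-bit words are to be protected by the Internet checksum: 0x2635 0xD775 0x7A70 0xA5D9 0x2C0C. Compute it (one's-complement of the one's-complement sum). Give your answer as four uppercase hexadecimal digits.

One's-complement addition (fold any carry out of bit 15 back into bit 0):
  0x2635 + 0xD775 = 0x0FDAA
  0xFDAA + 0x7A70 = 0x1781A → wrap carry → 0x781B
  0x781B + 0xA5D9 = 0x11DF4 → wrap carry → 0x1DF5
  0x1DF5 + 0x2C0C = 0x04A01
One's-complement sum = 0x4A01.
Checksum = ~0x4A01 & 0xFFFF = 0xB5FE.

B5FE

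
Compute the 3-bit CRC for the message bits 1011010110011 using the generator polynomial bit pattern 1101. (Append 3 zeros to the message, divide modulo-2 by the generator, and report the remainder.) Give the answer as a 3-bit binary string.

011

Append 3 zeros: 1011010110011000. Divide by 1101 (XOR where the leading bit is 1):
  pos 0: 1011 XOR 1101 = 0110
  pos 1: 1100 XOR 1101 = 0001
  pos 4: 1101 XOR 1101 = 0000
  pos 8: 1001 XOR 1101 = 0100
  pos 9: 1001 XOR 1101 = 0100
  pos 10: 1000 XOR 1101 = 0101
  pos 11: 1010 XOR 1101 = 0111
  pos 12: 1110 XOR 1101 = 0011
Remainder (last 3 bits) = 011. This is the CRC / FCS.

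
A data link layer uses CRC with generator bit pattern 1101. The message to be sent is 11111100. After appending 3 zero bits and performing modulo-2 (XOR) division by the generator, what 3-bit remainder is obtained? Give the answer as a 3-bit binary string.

111

Append 3 zeros: 11111100000. Divide by 1101 (XOR where the leading bit is 1):
  pos 0: 1111 XOR 1101 = 0010
  pos 2: 1011 XOR 1101 = 0110
  pos 3: 1100 XOR 1101 = 0001
  pos 6: 1000 XOR 1101 = 0101
  pos 7: 1010 XOR 1101 = 0111
Remainder (last 3 bits) = 111. This is the CRC / FCS.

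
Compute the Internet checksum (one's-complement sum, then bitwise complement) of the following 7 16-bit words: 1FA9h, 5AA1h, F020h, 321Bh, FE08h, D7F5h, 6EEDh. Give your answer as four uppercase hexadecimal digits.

One's-complement addition (fold any carry out of bit 15 back into bit 0):
  0x1FA9 + 0x5AA1 = 0x07A4A
  0x7A4A + 0xF020 = 0x16A6A → wrap carry → 0x6A6B
  0x6A6B + 0x321B = 0x09C86
  0x9C86 + 0xFE08 = 0x19A8E → wrap carry → 0x9A8F
  0x9A8F + 0xD7F5 = 0x17284 → wrap carry → 0x7285
  0x7285 + 0x6EED = 0x0E172
One's-complement sum = 0xE172.
Checksum = ~0xE172 & 0xFFFF = 0x1E8D.

1E8D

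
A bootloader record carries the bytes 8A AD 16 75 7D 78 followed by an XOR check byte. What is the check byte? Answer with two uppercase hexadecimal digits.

XOR the bytes together:
  start with 0x8A
  0x8A ⊕ 0xAD = 0x27
  0x27 ⊕ 0x16 = 0x31
  0x31 ⊕ 0x75 = 0x44
  0x44 ⊕ 0x7D = 0x39
  0x39 ⊕ 0x78 = 0x41

41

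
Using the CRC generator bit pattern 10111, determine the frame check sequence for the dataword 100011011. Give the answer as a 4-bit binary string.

0100

Append 4 zeros: 1000110110000. Divide by 10111 (XOR where the leading bit is 1):
  pos 0: 10001 XOR 10111 = 00110
  pos 2: 11010 XOR 10111 = 01101
  pos 3: 11011 XOR 10111 = 01100
  pos 4: 11001 XOR 10111 = 01110
  pos 5: 11100 XOR 10111 = 01011
  pos 6: 10110 XOR 10111 = 00001
Remainder (last 4 bits) = 0100. This is the CRC / FCS.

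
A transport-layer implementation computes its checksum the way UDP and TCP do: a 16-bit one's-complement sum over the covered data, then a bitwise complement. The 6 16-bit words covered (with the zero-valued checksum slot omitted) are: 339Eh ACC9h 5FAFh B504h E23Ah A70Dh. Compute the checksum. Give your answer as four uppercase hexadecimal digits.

One's-complement addition (fold any carry out of bit 15 back into bit 0):
  0x339E + 0xACC9 = 0x0E067
  0xE067 + 0x5FAF = 0x14016 → wrap carry → 0x4017
  0x4017 + 0xB504 = 0x0F51B
  0xF51B + 0xE23A = 0x1D755 → wrap carry → 0xD756
  0xD756 + 0xA70D = 0x17E63 → wrap carry → 0x7E64
One's-complement sum = 0x7E64.
Checksum = ~0x7E64 & 0xFFFF = 0x819B.

819B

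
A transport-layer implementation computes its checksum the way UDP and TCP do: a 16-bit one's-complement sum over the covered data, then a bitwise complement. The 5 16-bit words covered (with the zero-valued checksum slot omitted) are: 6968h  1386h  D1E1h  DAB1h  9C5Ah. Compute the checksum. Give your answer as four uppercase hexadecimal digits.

3A23

One's-complement addition (fold any carry out of bit 15 back into bit 0):
  0x6968 + 0x1386 = 0x07CEE
  0x7CEE + 0xD1E1 = 0x14ECF → wrap carry → 0x4ED0
  0x4ED0 + 0xDAB1 = 0x12981 → wrap carry → 0x2982
  0x2982 + 0x9C5A = 0x0C5DC
One's-complement sum = 0xC5DC.
Checksum = ~0xC5DC & 0xFFFF = 0x3A23.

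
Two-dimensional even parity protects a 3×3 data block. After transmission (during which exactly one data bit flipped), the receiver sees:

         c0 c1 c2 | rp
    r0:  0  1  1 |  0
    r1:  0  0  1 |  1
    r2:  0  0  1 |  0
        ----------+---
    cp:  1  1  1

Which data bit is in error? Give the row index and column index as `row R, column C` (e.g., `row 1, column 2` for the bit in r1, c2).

Recompute each row's even parity and compare to rp:
  r0: data parity 0, sent rp 0 → ok
  r1: data parity 1, sent rp 1 → ok
  r2: data parity 1, sent rp 0 → mismatch
Recompute each column's even parity and compare to cp:
  c0: data parity 0, sent cp 1 → mismatch
  c1: data parity 1, sent cp 1 → ok
  c2: data parity 1, sent cp 1 → ok
Exactly one row (r2) and one column (c0) fail → the flipped bit is at their intersection.

row 2, column 0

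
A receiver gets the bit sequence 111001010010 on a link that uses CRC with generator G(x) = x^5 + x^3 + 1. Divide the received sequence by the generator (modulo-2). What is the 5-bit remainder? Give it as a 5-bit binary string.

00001

Modulo-2 division of 111001010010 by 101001:
  pos 0: 111001 XOR 101001 = 010000
  pos 1: 100000 XOR 101001 = 001001
  pos 3: 100110 XOR 101001 = 001111
  pos 5: 111101 XOR 101001 = 010100
  pos 6: 101000 XOR 101001 = 000001
Remainder = 00001 (nonzero — an error is detected).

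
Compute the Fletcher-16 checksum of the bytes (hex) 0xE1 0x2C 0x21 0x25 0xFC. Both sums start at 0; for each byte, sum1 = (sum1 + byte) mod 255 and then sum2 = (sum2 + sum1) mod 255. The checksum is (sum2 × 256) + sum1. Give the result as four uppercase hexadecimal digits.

Running sums (mod 255):
  after byte 0 (0xE1): sum1=225, sum2=225
  after byte 1 (0x2C): sum1=14, sum2=239
  after byte 2 (0x21): sum1=47, sum2=31
  after byte 3 (0x25): sum1=84, sum2=115
  after byte 4 (0xFC): sum1=81, sum2=196
Checksum = sum2·256 + sum1 = 196·256 + 81 = 50257 = 0xC451.

C451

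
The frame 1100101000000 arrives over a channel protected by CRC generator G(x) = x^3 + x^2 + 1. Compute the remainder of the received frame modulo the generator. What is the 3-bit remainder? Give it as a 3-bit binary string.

Modulo-2 division of 1100101000000 by 1101:
  pos 0: 1100 XOR 1101 = 0001
  pos 3: 1101 XOR 1101 = 0000
Remainder = 000 (zero — the frame passes the CRC check).

000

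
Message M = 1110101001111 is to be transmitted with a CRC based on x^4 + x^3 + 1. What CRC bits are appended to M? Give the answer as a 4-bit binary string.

Append 4 zeros: 11101010011110000. Divide by 11001 (XOR where the leading bit is 1):
  pos 0: 11101 XOR 11001 = 00100
  pos 2: 10001 XOR 11001 = 01000
  pos 3: 10000 XOR 11001 = 01001
  pos 4: 10010 XOR 11001 = 01011
  pos 5: 10111 XOR 11001 = 01110
  pos 6: 11101 XOR 11001 = 00100
  pos 8: 10011 XOR 11001 = 01010
  pos 9: 10100 XOR 11001 = 01101
  pos 10: 11010 XOR 11001 = 00011
Remainder (last 4 bits) = 1100. This is the CRC / FCS.

1100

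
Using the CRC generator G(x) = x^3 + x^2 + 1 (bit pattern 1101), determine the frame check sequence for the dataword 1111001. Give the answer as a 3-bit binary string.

100

Append 3 zeros: 1111001000. Divide by 1101 (XOR where the leading bit is 1):
  pos 0: 1111 XOR 1101 = 0010
  pos 2: 1000 XOR 1101 = 0101
  pos 3: 1011 XOR 1101 = 0110
  pos 4: 1100 XOR 1101 = 0001
Remainder (last 3 bits) = 100. This is the CRC / FCS.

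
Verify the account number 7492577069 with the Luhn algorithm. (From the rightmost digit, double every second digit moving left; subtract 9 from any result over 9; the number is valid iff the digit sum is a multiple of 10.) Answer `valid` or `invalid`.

invalid

From the right, keep odd positions and double even positions (subtract 9 from any doubled value over 9):
  doubled (positions 2,4,...): 3 5 1 9 5 → sum 23
  kept (positions 1,3,...): 9 0 7 2 4 → sum 22
Total = 45.
45 mod 10 = 5, so the number is invalid.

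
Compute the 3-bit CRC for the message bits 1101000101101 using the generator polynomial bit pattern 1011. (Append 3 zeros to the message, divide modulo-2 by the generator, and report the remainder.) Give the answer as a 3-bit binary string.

Append 3 zeros: 1101000101101000. Divide by 1011 (XOR where the leading bit is 1):
  pos 0: 1101 XOR 1011 = 0110
  pos 1: 1100 XOR 1011 = 0111
  pos 2: 1110 XOR 1011 = 0101
  pos 3: 1010 XOR 1011 = 0001
  pos 6: 1101 XOR 1011 = 0110
  pos 7: 1101 XOR 1011 = 0110
  pos 8: 1100 XOR 1011 = 0111
  pos 9: 1111 XOR 1011 = 0100
  pos 10: 1000 XOR 1011 = 0011
  pos 12: 1100 XOR 1011 = 0111
Remainder (last 3 bits) = 111. This is the CRC / FCS.

111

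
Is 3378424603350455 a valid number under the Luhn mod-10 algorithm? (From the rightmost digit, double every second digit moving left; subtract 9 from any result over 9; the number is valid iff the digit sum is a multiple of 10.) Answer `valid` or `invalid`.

valid

From the right, keep odd positions and double even positions (subtract 9 from any doubled value over 9):
  doubled (positions 2,4,...): 1 0 6 0 8 8 5 6 → sum 34
  kept (positions 1,3,...): 5 4 5 3 6 2 8 3 → sum 36
Total = 70.
70 mod 10 = 0, so the number is valid.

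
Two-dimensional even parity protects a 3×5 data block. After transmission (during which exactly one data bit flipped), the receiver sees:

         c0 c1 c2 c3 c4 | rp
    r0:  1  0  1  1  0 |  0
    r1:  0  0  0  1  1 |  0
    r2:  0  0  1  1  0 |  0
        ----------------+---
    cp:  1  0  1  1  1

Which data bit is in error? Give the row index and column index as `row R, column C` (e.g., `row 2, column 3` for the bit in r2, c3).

row 0, column 2

Recompute each row's even parity and compare to rp:
  r0: data parity 1, sent rp 0 → mismatch
  r1: data parity 0, sent rp 0 → ok
  r2: data parity 0, sent rp 0 → ok
Recompute each column's even parity and compare to cp:
  c0: data parity 1, sent cp 1 → ok
  c1: data parity 0, sent cp 0 → ok
  c2: data parity 0, sent cp 1 → mismatch
  c3: data parity 1, sent cp 1 → ok
  c4: data parity 1, sent cp 1 → ok
Exactly one row (r0) and one column (c2) fail → the flipped bit is at their intersection.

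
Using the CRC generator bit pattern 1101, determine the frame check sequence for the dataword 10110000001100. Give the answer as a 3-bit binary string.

Append 3 zeros: 10110000001100000. Divide by 1101 (XOR where the leading bit is 1):
  pos 0: 1011 XOR 1101 = 0110
  pos 1: 1100 XOR 1101 = 0001
  pos 4: 1000 XOR 1101 = 0101
  pos 5: 1010 XOR 1101 = 0111
  pos 6: 1110 XOR 1101 = 0011
  pos 8: 1111 XOR 1101 = 0010
  pos 10: 1000 XOR 1101 = 0101
  pos 11: 1010 XOR 1101 = 0111
  pos 12: 1110 XOR 1101 = 0011
Remainder (last 3 bits) = 110. This is the CRC / FCS.

110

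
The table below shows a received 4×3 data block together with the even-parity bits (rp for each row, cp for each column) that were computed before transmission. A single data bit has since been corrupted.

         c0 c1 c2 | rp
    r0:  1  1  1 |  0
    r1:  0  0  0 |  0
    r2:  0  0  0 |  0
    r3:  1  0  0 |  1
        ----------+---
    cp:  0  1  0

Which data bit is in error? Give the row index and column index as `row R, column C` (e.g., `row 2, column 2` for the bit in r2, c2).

Recompute each row's even parity and compare to rp:
  r0: data parity 1, sent rp 0 → mismatch
  r1: data parity 0, sent rp 0 → ok
  r2: data parity 0, sent rp 0 → ok
  r3: data parity 1, sent rp 1 → ok
Recompute each column's even parity and compare to cp:
  c0: data parity 0, sent cp 0 → ok
  c1: data parity 1, sent cp 1 → ok
  c2: data parity 1, sent cp 0 → mismatch
Exactly one row (r0) and one column (c2) fail → the flipped bit is at their intersection.

row 0, column 2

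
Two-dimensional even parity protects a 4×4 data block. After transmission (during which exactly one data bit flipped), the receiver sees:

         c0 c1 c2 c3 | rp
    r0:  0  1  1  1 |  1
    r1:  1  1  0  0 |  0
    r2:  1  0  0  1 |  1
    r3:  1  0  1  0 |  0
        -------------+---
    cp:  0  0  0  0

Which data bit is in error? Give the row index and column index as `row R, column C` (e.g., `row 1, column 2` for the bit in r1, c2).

Recompute each row's even parity and compare to rp:
  r0: data parity 1, sent rp 1 → ok
  r1: data parity 0, sent rp 0 → ok
  r2: data parity 0, sent rp 1 → mismatch
  r3: data parity 0, sent rp 0 → ok
Recompute each column's even parity and compare to cp:
  c0: data parity 1, sent cp 0 → mismatch
  c1: data parity 0, sent cp 0 → ok
  c2: data parity 0, sent cp 0 → ok
  c3: data parity 0, sent cp 0 → ok
Exactly one row (r2) and one column (c0) fail → the flipped bit is at their intersection.

row 2, column 0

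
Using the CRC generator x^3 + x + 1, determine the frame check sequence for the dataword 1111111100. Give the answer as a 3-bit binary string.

Append 3 zeros: 1111111100000. Divide by 1011 (XOR where the leading bit is 1):
  pos 0: 1111 XOR 1011 = 0100
  pos 1: 1001 XOR 1011 = 0010
  pos 3: 1011 XOR 1011 = 0000
  pos 7: 1000 XOR 1011 = 0011
  pos 9: 1100 XOR 1011 = 0111
Remainder (last 3 bits) = 111. This is the CRC / FCS.

111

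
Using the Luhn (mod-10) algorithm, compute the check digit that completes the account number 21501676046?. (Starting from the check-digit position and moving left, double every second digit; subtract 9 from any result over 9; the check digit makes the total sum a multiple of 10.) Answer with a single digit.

Partial digits right→left: 6 4 0 6 7 6 1 0 5 1 2
Double every second digit counting from the check-digit position (so the 1st, 3rd, 5th, ... of the partial from the right).
  doubled (with −9 where >9): 3 0 5 2 1 4 → sum 15
  kept as-is: 4 6 6 0 1 → sum 17
Total = 15 + 17 = 32.
Check digit = (10 − (32 mod 10)) mod 10 = 8.

8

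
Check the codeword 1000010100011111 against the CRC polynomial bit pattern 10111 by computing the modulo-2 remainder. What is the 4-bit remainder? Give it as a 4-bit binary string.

0000

Modulo-2 division of 1000010100011111 by 10111:
  pos 0: 10000 XOR 10111 = 00111
  pos 2: 11110 XOR 10111 = 01001
  pos 3: 10011 XOR 10111 = 00100
  pos 5: 10000 XOR 10111 = 00111
  pos 7: 11101 XOR 10111 = 01010
  pos 8: 10101 XOR 10111 = 00010
  pos 11: 10111 XOR 10111 = 00000
Remainder = 0000 (zero — the frame passes the CRC check).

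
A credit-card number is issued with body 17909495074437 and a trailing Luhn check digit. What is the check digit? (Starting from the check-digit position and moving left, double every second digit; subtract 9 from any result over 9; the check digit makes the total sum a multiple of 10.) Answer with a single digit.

3

Partial digits right→left: 7 3 4 4 7 0 5 9 4 9 0 9 7 1
Double every second digit counting from the check-digit position (so the 1st, 3rd, 5th, ... of the partial from the right).
  doubled (with −9 where >9): 5 8 5 1 8 0 5 → sum 32
  kept as-is: 3 4 0 9 9 9 1 → sum 35
Total = 32 + 35 = 67.
Check digit = (10 − (67 mod 10)) mod 10 = 3.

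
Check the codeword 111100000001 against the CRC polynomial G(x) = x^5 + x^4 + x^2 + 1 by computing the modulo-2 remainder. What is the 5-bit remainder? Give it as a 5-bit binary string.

00111

Modulo-2 division of 111100000001 by 110101:
  pos 0: 111100 XOR 110101 = 001001
  pos 2: 100100 XOR 110101 = 010001
  pos 3: 100010 XOR 110101 = 010111
  pos 4: 101110 XOR 110101 = 011011
  pos 5: 110110 XOR 110101 = 000011
Remainder = 00111 (nonzero — an error is detected).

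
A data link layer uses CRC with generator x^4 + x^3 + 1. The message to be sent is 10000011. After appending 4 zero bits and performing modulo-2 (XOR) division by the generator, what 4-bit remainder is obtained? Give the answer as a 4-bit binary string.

1111

Append 4 zeros: 100000110000. Divide by 11001 (XOR where the leading bit is 1):
  pos 0: 10000 XOR 11001 = 01001
  pos 1: 10010 XOR 11001 = 01011
  pos 2: 10111 XOR 11001 = 01110
  pos 3: 11101 XOR 11001 = 00100
  pos 5: 10000 XOR 11001 = 01001
  pos 6: 10010 XOR 11001 = 01011
  pos 7: 10110 XOR 11001 = 01111
Remainder (last 4 bits) = 1111. This is the CRC / FCS.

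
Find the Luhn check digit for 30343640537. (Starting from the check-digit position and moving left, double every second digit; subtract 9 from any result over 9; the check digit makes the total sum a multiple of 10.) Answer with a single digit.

5

Partial digits right→left: 7 3 5 0 4 6 3 4 3 0 3
Double every second digit counting from the check-digit position (so the 1st, 3rd, 5th, ... of the partial from the right).
  doubled (with −9 where >9): 5 1 8 6 6 6 → sum 32
  kept as-is: 3 0 6 4 0 → sum 13
Total = 32 + 13 = 45.
Check digit = (10 − (45 mod 10)) mod 10 = 5.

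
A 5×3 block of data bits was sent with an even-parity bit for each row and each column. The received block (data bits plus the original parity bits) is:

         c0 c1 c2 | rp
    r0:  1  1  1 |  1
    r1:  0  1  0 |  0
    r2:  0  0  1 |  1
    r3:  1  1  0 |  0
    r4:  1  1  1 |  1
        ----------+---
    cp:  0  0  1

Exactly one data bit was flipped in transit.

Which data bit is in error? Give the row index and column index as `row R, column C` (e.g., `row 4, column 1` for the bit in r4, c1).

Recompute each row's even parity and compare to rp:
  r0: data parity 1, sent rp 1 → ok
  r1: data parity 1, sent rp 0 → mismatch
  r2: data parity 1, sent rp 1 → ok
  r3: data parity 0, sent rp 0 → ok
  r4: data parity 1, sent rp 1 → ok
Recompute each column's even parity and compare to cp:
  c0: data parity 1, sent cp 0 → mismatch
  c1: data parity 0, sent cp 0 → ok
  c2: data parity 1, sent cp 1 → ok
Exactly one row (r1) and one column (c0) fail → the flipped bit is at their intersection.

row 1, column 0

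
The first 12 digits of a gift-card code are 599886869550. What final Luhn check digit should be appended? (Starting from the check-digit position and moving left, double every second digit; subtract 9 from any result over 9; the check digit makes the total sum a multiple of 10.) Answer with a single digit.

3

Partial digits right→left: 0 5 5 9 6 8 6 8 8 9 9 5
Double every second digit counting from the check-digit position (so the 1st, 3rd, 5th, ... of the partial from the right).
  doubled (with −9 where >9): 0 1 3 3 7 9 → sum 23
  kept as-is: 5 9 8 8 9 5 → sum 44
Total = 23 + 44 = 67.
Check digit = (10 − (67 mod 10)) mod 10 = 3.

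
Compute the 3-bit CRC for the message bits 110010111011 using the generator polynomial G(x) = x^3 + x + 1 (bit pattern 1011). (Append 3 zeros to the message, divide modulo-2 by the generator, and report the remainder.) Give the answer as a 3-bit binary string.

Append 3 zeros: 110010111011000. Divide by 1011 (XOR where the leading bit is 1):
  pos 0: 1100 XOR 1011 = 0111
  pos 1: 1111 XOR 1011 = 0100
  pos 2: 1000 XOR 1011 = 0011
  pos 4: 1111 XOR 1011 = 0100
  pos 5: 1001 XOR 1011 = 0010
  pos 7: 1001 XOR 1011 = 0010
  pos 9: 1010 XOR 1011 = 0001
Remainder (last 3 bits) = 100. This is the CRC / FCS.

100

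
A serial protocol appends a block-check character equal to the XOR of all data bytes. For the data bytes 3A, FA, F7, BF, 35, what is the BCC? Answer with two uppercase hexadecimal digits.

BD

XOR the bytes together:
  start with 0x3A
  0x3A ⊕ 0xFA = 0xC0
  0xC0 ⊕ 0xF7 = 0x37
  0x37 ⊕ 0xBF = 0x88
  0x88 ⊕ 0x35 = 0xBD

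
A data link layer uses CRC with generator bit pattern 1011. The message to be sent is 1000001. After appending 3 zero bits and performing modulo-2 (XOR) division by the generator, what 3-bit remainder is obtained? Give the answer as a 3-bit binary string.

Append 3 zeros: 1000001000. Divide by 1011 (XOR where the leading bit is 1):
  pos 0: 1000 XOR 1011 = 0011
  pos 2: 1100 XOR 1011 = 0111
  pos 3: 1111 XOR 1011 = 0100
  pos 4: 1000 XOR 1011 = 0011
  pos 6: 1100 XOR 1011 = 0111
Remainder (last 3 bits) = 111. This is the CRC / FCS.

111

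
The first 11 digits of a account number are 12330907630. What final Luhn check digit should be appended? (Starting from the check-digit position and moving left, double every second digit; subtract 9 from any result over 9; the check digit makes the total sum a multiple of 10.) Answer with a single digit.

Partial digits right→left: 0 3 6 7 0 9 0 3 3 2 1
Double every second digit counting from the check-digit position (so the 1st, 3rd, 5th, ... of the partial from the right).
  doubled (with −9 where >9): 0 3 0 0 6 2 → sum 11
  kept as-is: 3 7 9 3 2 → sum 24
Total = 11 + 24 = 35.
Check digit = (10 − (35 mod 10)) mod 10 = 5.

5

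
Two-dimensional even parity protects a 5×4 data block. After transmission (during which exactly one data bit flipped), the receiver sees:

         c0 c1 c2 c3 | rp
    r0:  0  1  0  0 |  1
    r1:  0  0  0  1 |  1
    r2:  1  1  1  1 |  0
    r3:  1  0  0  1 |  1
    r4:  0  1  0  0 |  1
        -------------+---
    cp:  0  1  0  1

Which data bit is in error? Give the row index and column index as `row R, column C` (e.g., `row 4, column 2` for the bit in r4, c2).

Recompute each row's even parity and compare to rp:
  r0: data parity 1, sent rp 1 → ok
  r1: data parity 1, sent rp 1 → ok
  r2: data parity 0, sent rp 0 → ok
  r3: data parity 0, sent rp 1 → mismatch
  r4: data parity 1, sent rp 1 → ok
Recompute each column's even parity and compare to cp:
  c0: data parity 0, sent cp 0 → ok
  c1: data parity 1, sent cp 1 → ok
  c2: data parity 1, sent cp 0 → mismatch
  c3: data parity 1, sent cp 1 → ok
Exactly one row (r3) and one column (c2) fail → the flipped bit is at their intersection.

row 3, column 2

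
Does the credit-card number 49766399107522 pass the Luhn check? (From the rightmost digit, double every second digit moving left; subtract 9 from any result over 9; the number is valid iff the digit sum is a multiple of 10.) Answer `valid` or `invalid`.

valid

From the right, keep odd positions and double even positions (subtract 9 from any doubled value over 9):
  doubled (positions 2,4,...): 4 5 2 9 3 5 8 → sum 36
  kept (positions 1,3,...): 2 5 0 9 3 6 9 → sum 34
Total = 70.
70 mod 10 = 0, so the number is valid.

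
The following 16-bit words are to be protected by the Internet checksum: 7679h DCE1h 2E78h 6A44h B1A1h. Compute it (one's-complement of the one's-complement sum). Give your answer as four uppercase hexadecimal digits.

One's-complement addition (fold any carry out of bit 15 back into bit 0):
  0x7679 + 0xDCE1 = 0x1535A → wrap carry → 0x535B
  0x535B + 0x2E78 = 0x081D3
  0x81D3 + 0x6A44 = 0x0EC17
  0xEC17 + 0xB1A1 = 0x19DB8 → wrap carry → 0x9DB9
One's-complement sum = 0x9DB9.
Checksum = ~0x9DB9 & 0xFFFF = 0x6246.

6246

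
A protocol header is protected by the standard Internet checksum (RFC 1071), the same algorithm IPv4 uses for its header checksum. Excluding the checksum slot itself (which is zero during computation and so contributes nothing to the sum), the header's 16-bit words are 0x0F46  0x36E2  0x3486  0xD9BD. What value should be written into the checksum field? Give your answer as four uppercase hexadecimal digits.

One's-complement addition (fold any carry out of bit 15 back into bit 0):
  0x0F46 + 0x36E2 = 0x04628
  0x4628 + 0x3486 = 0x07AAE
  0x7AAE + 0xD9BD = 0x1546B → wrap carry → 0x546C
One's-complement sum = 0x546C.
Checksum = ~0x546C & 0xFFFF = 0xAB93.

AB93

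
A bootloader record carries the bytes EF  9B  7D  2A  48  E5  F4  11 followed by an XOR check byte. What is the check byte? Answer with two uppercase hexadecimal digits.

6B

XOR the bytes together:
  start with 0xEF
  0xEF ⊕ 0x9B = 0x74
  0x74 ⊕ 0x7D = 0x09
  0x09 ⊕ 0x2A = 0x23
  0x23 ⊕ 0x48 = 0x6B
  0x6B ⊕ 0xE5 = 0x8E
  0x8E ⊕ 0xF4 = 0x7A
  0x7A ⊕ 0x11 = 0x6B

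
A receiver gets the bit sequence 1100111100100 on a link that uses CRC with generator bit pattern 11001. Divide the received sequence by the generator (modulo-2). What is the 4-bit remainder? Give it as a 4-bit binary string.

Modulo-2 division of 1100111100100 by 11001:
  pos 0: 11001 XOR 11001 = 00000
  pos 5: 11100 XOR 11001 = 00101
  pos 7: 10110 XOR 11001 = 01111
  pos 8: 11110 XOR 11001 = 00111
Remainder = 0111 (nonzero — an error is detected).

0111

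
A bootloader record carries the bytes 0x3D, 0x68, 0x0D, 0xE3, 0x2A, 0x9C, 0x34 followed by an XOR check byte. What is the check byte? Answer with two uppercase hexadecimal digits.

39

XOR the bytes together:
  start with 0x3D
  0x3D ⊕ 0x68 = 0x55
  0x55 ⊕ 0x0D = 0x58
  0x58 ⊕ 0xE3 = 0xBB
  0xBB ⊕ 0x2A = 0x91
  0x91 ⊕ 0x9C = 0x0D
  0x0D ⊕ 0x34 = 0x39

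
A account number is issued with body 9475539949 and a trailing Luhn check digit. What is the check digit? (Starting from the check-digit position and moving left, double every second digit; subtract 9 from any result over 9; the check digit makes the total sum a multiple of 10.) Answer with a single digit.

Partial digits right→left: 9 4 9 9 3 5 5 7 4 9
Double every second digit counting from the check-digit position (so the 1st, 3rd, 5th, ... of the partial from the right).
  doubled (with −9 where >9): 9 9 6 1 8 → sum 33
  kept as-is: 4 9 5 7 9 → sum 34
Total = 33 + 34 = 67.
Check digit = (10 − (67 mod 10)) mod 10 = 3.

3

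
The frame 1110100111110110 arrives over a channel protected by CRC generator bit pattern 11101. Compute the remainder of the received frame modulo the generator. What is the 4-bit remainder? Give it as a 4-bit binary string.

0001

Modulo-2 division of 1110100111110110 by 11101:
  pos 0: 11101 XOR 11101 = 00000
  pos 7: 11111 XOR 11101 = 00010
  pos 10: 10011 XOR 11101 = 01110
  pos 11: 11100 XOR 11101 = 00001
Remainder = 0001 (nonzero — an error is detected).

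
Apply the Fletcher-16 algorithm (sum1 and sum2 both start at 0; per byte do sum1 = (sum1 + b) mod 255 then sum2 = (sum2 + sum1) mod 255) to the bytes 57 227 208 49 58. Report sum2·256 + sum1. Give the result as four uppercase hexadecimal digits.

Running sums (mod 255):
  after byte 0 (57): sum1=57, sum2=57
  after byte 1 (227): sum1=29, sum2=86
  after byte 2 (208): sum1=237, sum2=68
  after byte 3 (49): sum1=31, sum2=99
  after byte 4 (58): sum1=89, sum2=188
Checksum = sum2·256 + sum1 = 188·256 + 89 = 48217 = 0xBC59.

BC59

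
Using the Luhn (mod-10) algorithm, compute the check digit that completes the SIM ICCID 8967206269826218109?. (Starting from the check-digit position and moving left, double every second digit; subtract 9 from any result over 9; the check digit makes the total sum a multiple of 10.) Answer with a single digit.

8

Partial digits right→left: 9 0 1 8 1 2 6 2 8 9 6 2 6 0 2 7 6 9 8
Double every second digit counting from the check-digit position (so the 1st, 3rd, 5th, ... of the partial from the right).
  doubled (with −9 where >9): 9 2 2 3 7 3 3 4 3 7 → sum 43
  kept as-is: 0 8 2 2 9 2 0 7 9 → sum 39
Total = 43 + 39 = 82.
Check digit = (10 − (82 mod 10)) mod 10 = 8.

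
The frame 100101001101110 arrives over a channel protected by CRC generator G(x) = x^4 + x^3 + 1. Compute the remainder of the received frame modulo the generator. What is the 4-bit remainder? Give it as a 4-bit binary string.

Modulo-2 division of 100101001101110 by 11001:
  pos 0: 10010 XOR 11001 = 01011
  pos 1: 10111 XOR 11001 = 01110
  pos 2: 11100 XOR 11001 = 00101
  pos 4: 10101 XOR 11001 = 01100
  pos 5: 11001 XOR 11001 = 00000
Remainder = 1110 (nonzero — an error is detected).

1110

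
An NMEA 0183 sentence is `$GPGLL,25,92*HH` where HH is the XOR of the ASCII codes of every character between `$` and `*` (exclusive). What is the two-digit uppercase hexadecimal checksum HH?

5C

XOR the ASCII codes of the payload characters:
  'G' = 0x47 → acc = 0x47
  'P' = 0x50 → acc = 0x17
  'G' = 0x47 → acc = 0x50
  'L' = 0x4C → acc = 0x1C
  'L' = 0x4C → acc = 0x50
  ',' = 0x2C → acc = 0x7C
  '2' = 0x32 → acc = 0x4E
  '5' = 0x35 → acc = 0x7B
  ',' = 0x2C → acc = 0x57
  '9' = 0x39 → acc = 0x6E
  '2' = 0x32 → acc = 0x5C
Checksum = 0x5C.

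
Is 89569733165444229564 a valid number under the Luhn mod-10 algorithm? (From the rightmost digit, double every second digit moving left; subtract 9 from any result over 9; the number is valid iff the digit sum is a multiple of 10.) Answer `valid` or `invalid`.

From the right, keep odd positions and double even positions (subtract 9 from any doubled value over 9):
  doubled (positions 2,4,...): 3 9 4 8 1 2 6 9 1 7 → sum 50
  kept (positions 1,3,...): 4 5 2 4 4 6 3 7 6 9 → sum 50
Total = 100.
100 mod 10 = 0, so the number is valid.

valid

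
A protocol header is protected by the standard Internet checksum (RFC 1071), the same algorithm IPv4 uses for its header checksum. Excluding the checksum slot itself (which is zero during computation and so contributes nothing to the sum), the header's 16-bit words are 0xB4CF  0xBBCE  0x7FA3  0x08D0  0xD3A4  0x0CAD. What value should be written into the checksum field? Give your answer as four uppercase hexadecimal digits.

One's-complement addition (fold any carry out of bit 15 back into bit 0):
  0xB4CF + 0xBBCE = 0x1709D → wrap carry → 0x709E
  0x709E + 0x7FA3 = 0x0F041
  0xF041 + 0x08D0 = 0x0F911
  0xF911 + 0xD3A4 = 0x1CCB5 → wrap carry → 0xCCB6
  0xCCB6 + 0x0CAD = 0x0D963
One's-complement sum = 0xD963.
Checksum = ~0xD963 & 0xFFFF = 0x269C.

269C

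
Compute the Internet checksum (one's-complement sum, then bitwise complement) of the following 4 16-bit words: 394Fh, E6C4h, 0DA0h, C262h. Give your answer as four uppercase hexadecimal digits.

0FE9

One's-complement addition (fold any carry out of bit 15 back into bit 0):
  0x394F + 0xE6C4 = 0x12013 → wrap carry → 0x2014
  0x2014 + 0x0DA0 = 0x02DB4
  0x2DB4 + 0xC262 = 0x0F016
One's-complement sum = 0xF016.
Checksum = ~0xF016 & 0xFFFF = 0x0FE9.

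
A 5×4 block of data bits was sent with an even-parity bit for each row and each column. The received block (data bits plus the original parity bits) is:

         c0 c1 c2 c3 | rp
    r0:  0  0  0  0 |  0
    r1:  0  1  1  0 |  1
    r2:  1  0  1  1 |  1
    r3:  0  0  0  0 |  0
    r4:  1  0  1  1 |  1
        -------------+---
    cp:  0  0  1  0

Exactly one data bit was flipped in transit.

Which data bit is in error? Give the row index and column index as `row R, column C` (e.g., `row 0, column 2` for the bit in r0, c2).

Recompute each row's even parity and compare to rp:
  r0: data parity 0, sent rp 0 → ok
  r1: data parity 0, sent rp 1 → mismatch
  r2: data parity 1, sent rp 1 → ok
  r3: data parity 0, sent rp 0 → ok
  r4: data parity 1, sent rp 1 → ok
Recompute each column's even parity and compare to cp:
  c0: data parity 0, sent cp 0 → ok
  c1: data parity 1, sent cp 0 → mismatch
  c2: data parity 1, sent cp 1 → ok
  c3: data parity 0, sent cp 0 → ok
Exactly one row (r1) and one column (c1) fail → the flipped bit is at their intersection.

row 1, column 1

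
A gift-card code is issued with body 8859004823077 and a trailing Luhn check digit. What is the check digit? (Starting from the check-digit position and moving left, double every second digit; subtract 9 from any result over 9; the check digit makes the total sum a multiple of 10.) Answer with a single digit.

Partial digits right→left: 7 7 0 3 2 8 4 0 0 9 5 8 8
Double every second digit counting from the check-digit position (so the 1st, 3rd, 5th, ... of the partial from the right).
  doubled (with −9 where >9): 5 0 4 8 0 1 7 → sum 25
  kept as-is: 7 3 8 0 9 8 → sum 35
Total = 25 + 35 = 60.
Check digit = (10 − (60 mod 10)) mod 10 = 0.

0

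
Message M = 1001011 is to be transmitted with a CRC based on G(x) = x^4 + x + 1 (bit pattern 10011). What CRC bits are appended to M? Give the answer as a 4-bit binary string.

1001

Append 4 zeros: 10010110000. Divide by 10011 (XOR where the leading bit is 1):
  pos 0: 10010 XOR 10011 = 00001
  pos 4: 11100 XOR 10011 = 01111
  pos 5: 11110 XOR 10011 = 01101
  pos 6: 11010 XOR 10011 = 01001
Remainder (last 4 bits) = 1001. This is the CRC / FCS.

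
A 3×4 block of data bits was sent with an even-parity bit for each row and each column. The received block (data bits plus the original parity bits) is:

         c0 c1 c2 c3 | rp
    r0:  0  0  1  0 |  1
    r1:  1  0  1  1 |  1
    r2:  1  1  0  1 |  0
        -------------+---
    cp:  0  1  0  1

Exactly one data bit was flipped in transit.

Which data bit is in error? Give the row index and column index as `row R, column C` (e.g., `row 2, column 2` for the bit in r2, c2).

row 2, column 3

Recompute each row's even parity and compare to rp:
  r0: data parity 1, sent rp 1 → ok
  r1: data parity 1, sent rp 1 → ok
  r2: data parity 1, sent rp 0 → mismatch
Recompute each column's even parity and compare to cp:
  c0: data parity 0, sent cp 0 → ok
  c1: data parity 1, sent cp 1 → ok
  c2: data parity 0, sent cp 0 → ok
  c3: data parity 0, sent cp 1 → mismatch
Exactly one row (r2) and one column (c3) fail → the flipped bit is at their intersection.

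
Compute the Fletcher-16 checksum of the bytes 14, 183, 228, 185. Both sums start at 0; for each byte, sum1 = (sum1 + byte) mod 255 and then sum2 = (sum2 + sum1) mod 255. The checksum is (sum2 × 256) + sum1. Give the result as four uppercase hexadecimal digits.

E264

Running sums (mod 255):
  after byte 0 (14): sum1=14, sum2=14
  after byte 1 (183): sum1=197, sum2=211
  after byte 2 (228): sum1=170, sum2=126
  after byte 3 (185): sum1=100, sum2=226
Checksum = sum2·256 + sum1 = 226·256 + 100 = 57956 = 0xE264.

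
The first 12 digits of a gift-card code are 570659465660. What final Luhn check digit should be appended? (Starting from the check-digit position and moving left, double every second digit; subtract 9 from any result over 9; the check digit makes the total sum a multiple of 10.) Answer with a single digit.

2

Partial digits right→left: 0 6 6 5 6 4 9 5 6 0 7 5
Double every second digit counting from the check-digit position (so the 1st, 3rd, 5th, ... of the partial from the right).
  doubled (with −9 where >9): 0 3 3 9 3 5 → sum 23
  kept as-is: 6 5 4 5 0 5 → sum 25
Total = 23 + 25 = 48.
Check digit = (10 − (48 mod 10)) mod 10 = 2.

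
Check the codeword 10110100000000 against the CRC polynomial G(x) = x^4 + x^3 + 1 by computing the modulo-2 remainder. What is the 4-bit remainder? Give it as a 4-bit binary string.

Modulo-2 division of 10110100000000 by 11001:
  pos 0: 10110 XOR 11001 = 01111
  pos 1: 11111 XOR 11001 = 00110
  pos 3: 11000 XOR 11001 = 00001
  pos 7: 10000 XOR 11001 = 01001
  pos 8: 10010 XOR 11001 = 01011
  pos 9: 10110 XOR 11001 = 01111
Remainder = 1111 (nonzero — an error is detected).

1111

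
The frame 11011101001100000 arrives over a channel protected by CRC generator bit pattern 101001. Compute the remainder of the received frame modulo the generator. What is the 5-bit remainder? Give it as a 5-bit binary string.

Modulo-2 division of 11011101001100000 by 101001:
  pos 0: 110111 XOR 101001 = 011110
  pos 1: 111100 XOR 101001 = 010101
  pos 2: 101011 XOR 101001 = 000010
  pos 6: 100011 XOR 101001 = 001010
  pos 8: 101000 XOR 101001 = 000001
Remainder = 01000 (nonzero — an error is detected).

01000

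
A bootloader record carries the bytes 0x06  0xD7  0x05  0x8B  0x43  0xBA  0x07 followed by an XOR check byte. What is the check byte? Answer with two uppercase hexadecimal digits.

XOR the bytes together:
  start with 0x06
  0x06 ⊕ 0xD7 = 0xD1
  0xD1 ⊕ 0x05 = 0xD4
  0xD4 ⊕ 0x8B = 0x5F
  0x5F ⊕ 0x43 = 0x1C
  0x1C ⊕ 0xBA = 0xA6
  0xA6 ⊕ 0x07 = 0xA1

A1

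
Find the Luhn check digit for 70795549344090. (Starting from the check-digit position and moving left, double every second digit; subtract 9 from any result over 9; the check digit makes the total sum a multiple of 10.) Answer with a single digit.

4

Partial digits right→left: 0 9 0 4 4 3 9 4 5 5 9 7 0 7
Double every second digit counting from the check-digit position (so the 1st, 3rd, 5th, ... of the partial from the right).
  doubled (with −9 where >9): 0 0 8 9 1 9 0 → sum 27
  kept as-is: 9 4 3 4 5 7 7 → sum 39
Total = 27 + 39 = 66.
Check digit = (10 − (66 mod 10)) mod 10 = 4.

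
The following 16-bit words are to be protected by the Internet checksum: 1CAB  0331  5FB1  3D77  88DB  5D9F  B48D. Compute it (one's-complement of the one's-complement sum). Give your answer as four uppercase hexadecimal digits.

One's-complement addition (fold any carry out of bit 15 back into bit 0):
  0x1CAB + 0x0331 = 0x01FDC
  0x1FDC + 0x5FB1 = 0x07F8D
  0x7F8D + 0x3D77 = 0x0BD04
  0xBD04 + 0x88DB = 0x145DF → wrap carry → 0x45E0
  0x45E0 + 0x5D9F = 0x0A37F
  0xA37F + 0xB48D = 0x1580C → wrap carry → 0x580D
One's-complement sum = 0x580D.
Checksum = ~0x580D & 0xFFFF = 0xA7F2.

A7F2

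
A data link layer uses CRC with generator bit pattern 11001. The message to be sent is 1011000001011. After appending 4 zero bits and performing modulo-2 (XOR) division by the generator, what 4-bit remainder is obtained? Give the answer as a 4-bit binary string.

1101

Append 4 zeros: 10110000010110000. Divide by 11001 (XOR where the leading bit is 1):
  pos 0: 10110 XOR 11001 = 01111
  pos 1: 11110 XOR 11001 = 00111
  pos 3: 11100 XOR 11001 = 00101
  pos 5: 10101 XOR 11001 = 01100
  pos 6: 11000 XOR 11001 = 00001
  pos 10: 11100 XOR 11001 = 00101
  pos 12: 10100 XOR 11001 = 01101
Remainder (last 4 bits) = 1101. This is the CRC / FCS.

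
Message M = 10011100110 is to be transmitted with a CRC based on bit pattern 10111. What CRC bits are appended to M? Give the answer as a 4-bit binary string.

Append 4 zeros: 100111001100000. Divide by 10111 (XOR where the leading bit is 1):
  pos 0: 10011 XOR 10111 = 00100
  pos 2: 10010 XOR 10111 = 00101
  pos 4: 10101 XOR 10111 = 00010
  pos 7: 10100 XOR 10111 = 00011
  pos 10: 11000 XOR 10111 = 01111
Remainder (last 4 bits) = 1111. This is the CRC / FCS.

1111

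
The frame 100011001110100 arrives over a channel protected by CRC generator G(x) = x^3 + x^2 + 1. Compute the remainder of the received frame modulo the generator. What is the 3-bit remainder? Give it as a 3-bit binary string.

110

Modulo-2 division of 100011001110100 by 1101:
  pos 0: 1000 XOR 1101 = 0101
  pos 1: 1011 XOR 1101 = 0110
  pos 2: 1101 XOR 1101 = 0000
  pos 8: 1110 XOR 1101 = 0011
  pos 10: 1110 XOR 1101 = 0011
Remainder = 110 (nonzero — an error is detected).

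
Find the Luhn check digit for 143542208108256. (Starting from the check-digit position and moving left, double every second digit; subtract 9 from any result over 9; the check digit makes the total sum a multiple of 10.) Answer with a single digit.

1

Partial digits right→left: 6 5 2 8 0 1 8 0 2 2 4 5 3 4 1
Double every second digit counting from the check-digit position (so the 1st, 3rd, 5th, ... of the partial from the right).
  doubled (with −9 where >9): 3 4 0 7 4 8 6 2 → sum 34
  kept as-is: 5 8 1 0 2 5 4 → sum 25
Total = 34 + 25 = 59.
Check digit = (10 − (59 mod 10)) mod 10 = 1.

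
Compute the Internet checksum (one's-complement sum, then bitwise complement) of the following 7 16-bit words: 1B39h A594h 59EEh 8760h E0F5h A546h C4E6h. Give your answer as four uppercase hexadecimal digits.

One's-complement addition (fold any carry out of bit 15 back into bit 0):
  0x1B39 + 0xA594 = 0x0C0CD
  0xC0CD + 0x59EE = 0x11ABB → wrap carry → 0x1ABC
  0x1ABC + 0x8760 = 0x0A21C
  0xA21C + 0xE0F5 = 0x18311 → wrap carry → 0x8312
  0x8312 + 0xA546 = 0x12858 → wrap carry → 0x2859
  0x2859 + 0xC4E6 = 0x0ED3F
One's-complement sum = 0xED3F.
Checksum = ~0xED3F & 0xFFFF = 0x12C0.

12C0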